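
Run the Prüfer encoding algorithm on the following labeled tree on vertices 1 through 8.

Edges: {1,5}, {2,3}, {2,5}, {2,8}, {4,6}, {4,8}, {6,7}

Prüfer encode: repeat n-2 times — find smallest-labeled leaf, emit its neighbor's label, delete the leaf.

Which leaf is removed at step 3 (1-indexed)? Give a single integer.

Step 1: current leaves = {1,3,7}. Remove leaf 1 (neighbor: 5).
Step 2: current leaves = {3,5,7}. Remove leaf 3 (neighbor: 2).
Step 3: current leaves = {5,7}. Remove leaf 5 (neighbor: 2).

Answer: 5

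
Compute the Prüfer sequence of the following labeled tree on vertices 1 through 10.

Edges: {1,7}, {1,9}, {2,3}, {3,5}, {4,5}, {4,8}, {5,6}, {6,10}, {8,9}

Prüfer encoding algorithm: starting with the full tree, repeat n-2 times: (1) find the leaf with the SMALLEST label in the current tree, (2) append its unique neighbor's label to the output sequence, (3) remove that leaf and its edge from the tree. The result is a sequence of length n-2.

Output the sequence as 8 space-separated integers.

Step 1: leaves = {2,7,10}. Remove smallest leaf 2, emit neighbor 3.
Step 2: leaves = {3,7,10}. Remove smallest leaf 3, emit neighbor 5.
Step 3: leaves = {7,10}. Remove smallest leaf 7, emit neighbor 1.
Step 4: leaves = {1,10}. Remove smallest leaf 1, emit neighbor 9.
Step 5: leaves = {9,10}. Remove smallest leaf 9, emit neighbor 8.
Step 6: leaves = {8,10}. Remove smallest leaf 8, emit neighbor 4.
Step 7: leaves = {4,10}. Remove smallest leaf 4, emit neighbor 5.
Step 8: leaves = {5,10}. Remove smallest leaf 5, emit neighbor 6.
Done: 2 vertices remain (6, 10). Sequence = [3 5 1 9 8 4 5 6]

Answer: 3 5 1 9 8 4 5 6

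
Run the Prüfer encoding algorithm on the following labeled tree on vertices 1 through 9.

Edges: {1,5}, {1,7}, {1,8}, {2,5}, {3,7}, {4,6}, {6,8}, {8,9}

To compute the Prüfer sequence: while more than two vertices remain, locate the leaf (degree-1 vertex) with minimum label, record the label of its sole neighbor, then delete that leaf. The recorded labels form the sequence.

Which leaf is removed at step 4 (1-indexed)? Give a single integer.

Answer: 5

Derivation:
Step 1: current leaves = {2,3,4,9}. Remove leaf 2 (neighbor: 5).
Step 2: current leaves = {3,4,5,9}. Remove leaf 3 (neighbor: 7).
Step 3: current leaves = {4,5,7,9}. Remove leaf 4 (neighbor: 6).
Step 4: current leaves = {5,6,7,9}. Remove leaf 5 (neighbor: 1).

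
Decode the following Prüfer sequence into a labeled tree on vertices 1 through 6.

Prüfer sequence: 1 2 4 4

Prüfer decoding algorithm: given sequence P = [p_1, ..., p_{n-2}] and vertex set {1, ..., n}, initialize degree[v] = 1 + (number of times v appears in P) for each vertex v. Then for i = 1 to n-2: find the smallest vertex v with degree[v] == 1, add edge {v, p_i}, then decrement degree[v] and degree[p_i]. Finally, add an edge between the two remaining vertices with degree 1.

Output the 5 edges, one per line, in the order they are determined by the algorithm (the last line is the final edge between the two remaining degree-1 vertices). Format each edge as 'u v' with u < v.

Initial degrees: {1:2, 2:2, 3:1, 4:3, 5:1, 6:1}
Step 1: smallest deg-1 vertex = 3, p_1 = 1. Add edge {1,3}. Now deg[3]=0, deg[1]=1.
Step 2: smallest deg-1 vertex = 1, p_2 = 2. Add edge {1,2}. Now deg[1]=0, deg[2]=1.
Step 3: smallest deg-1 vertex = 2, p_3 = 4. Add edge {2,4}. Now deg[2]=0, deg[4]=2.
Step 4: smallest deg-1 vertex = 5, p_4 = 4. Add edge {4,5}. Now deg[5]=0, deg[4]=1.
Final: two remaining deg-1 vertices are 4, 6. Add edge {4,6}.

Answer: 1 3
1 2
2 4
4 5
4 6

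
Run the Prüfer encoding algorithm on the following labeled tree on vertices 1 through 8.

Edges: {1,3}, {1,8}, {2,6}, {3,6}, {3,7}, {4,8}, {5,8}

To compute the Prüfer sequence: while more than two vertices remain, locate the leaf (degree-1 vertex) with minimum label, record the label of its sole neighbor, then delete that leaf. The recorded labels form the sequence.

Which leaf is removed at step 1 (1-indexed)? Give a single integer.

Step 1: current leaves = {2,4,5,7}. Remove leaf 2 (neighbor: 6).

Answer: 2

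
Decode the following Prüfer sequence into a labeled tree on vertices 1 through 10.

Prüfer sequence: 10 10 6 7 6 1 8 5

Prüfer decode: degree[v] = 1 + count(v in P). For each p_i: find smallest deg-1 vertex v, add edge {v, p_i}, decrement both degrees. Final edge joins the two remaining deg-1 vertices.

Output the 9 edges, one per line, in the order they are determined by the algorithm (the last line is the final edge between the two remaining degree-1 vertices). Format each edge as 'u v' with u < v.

Initial degrees: {1:2, 2:1, 3:1, 4:1, 5:2, 6:3, 7:2, 8:2, 9:1, 10:3}
Step 1: smallest deg-1 vertex = 2, p_1 = 10. Add edge {2,10}. Now deg[2]=0, deg[10]=2.
Step 2: smallest deg-1 vertex = 3, p_2 = 10. Add edge {3,10}. Now deg[3]=0, deg[10]=1.
Step 3: smallest deg-1 vertex = 4, p_3 = 6. Add edge {4,6}. Now deg[4]=0, deg[6]=2.
Step 4: smallest deg-1 vertex = 9, p_4 = 7. Add edge {7,9}. Now deg[9]=0, deg[7]=1.
Step 5: smallest deg-1 vertex = 7, p_5 = 6. Add edge {6,7}. Now deg[7]=0, deg[6]=1.
Step 6: smallest deg-1 vertex = 6, p_6 = 1. Add edge {1,6}. Now deg[6]=0, deg[1]=1.
Step 7: smallest deg-1 vertex = 1, p_7 = 8. Add edge {1,8}. Now deg[1]=0, deg[8]=1.
Step 8: smallest deg-1 vertex = 8, p_8 = 5. Add edge {5,8}. Now deg[8]=0, deg[5]=1.
Final: two remaining deg-1 vertices are 5, 10. Add edge {5,10}.

Answer: 2 10
3 10
4 6
7 9
6 7
1 6
1 8
5 8
5 10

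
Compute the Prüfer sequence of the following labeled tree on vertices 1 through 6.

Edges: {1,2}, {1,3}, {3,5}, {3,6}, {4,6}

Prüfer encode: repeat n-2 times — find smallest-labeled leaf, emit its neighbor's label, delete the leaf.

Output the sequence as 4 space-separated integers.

Step 1: leaves = {2,4,5}. Remove smallest leaf 2, emit neighbor 1.
Step 2: leaves = {1,4,5}. Remove smallest leaf 1, emit neighbor 3.
Step 3: leaves = {4,5}. Remove smallest leaf 4, emit neighbor 6.
Step 4: leaves = {5,6}. Remove smallest leaf 5, emit neighbor 3.
Done: 2 vertices remain (3, 6). Sequence = [1 3 6 3]

Answer: 1 3 6 3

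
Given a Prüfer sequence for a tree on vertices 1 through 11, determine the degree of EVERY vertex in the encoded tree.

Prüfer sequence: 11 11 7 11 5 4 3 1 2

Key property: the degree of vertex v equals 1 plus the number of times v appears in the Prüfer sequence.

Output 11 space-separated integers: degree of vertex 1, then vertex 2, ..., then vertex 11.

p_1 = 11: count[11] becomes 1
p_2 = 11: count[11] becomes 2
p_3 = 7: count[7] becomes 1
p_4 = 11: count[11] becomes 3
p_5 = 5: count[5] becomes 1
p_6 = 4: count[4] becomes 1
p_7 = 3: count[3] becomes 1
p_8 = 1: count[1] becomes 1
p_9 = 2: count[2] becomes 1
Degrees (1 + count): deg[1]=1+1=2, deg[2]=1+1=2, deg[3]=1+1=2, deg[4]=1+1=2, deg[5]=1+1=2, deg[6]=1+0=1, deg[7]=1+1=2, deg[8]=1+0=1, deg[9]=1+0=1, deg[10]=1+0=1, deg[11]=1+3=4

Answer: 2 2 2 2 2 1 2 1 1 1 4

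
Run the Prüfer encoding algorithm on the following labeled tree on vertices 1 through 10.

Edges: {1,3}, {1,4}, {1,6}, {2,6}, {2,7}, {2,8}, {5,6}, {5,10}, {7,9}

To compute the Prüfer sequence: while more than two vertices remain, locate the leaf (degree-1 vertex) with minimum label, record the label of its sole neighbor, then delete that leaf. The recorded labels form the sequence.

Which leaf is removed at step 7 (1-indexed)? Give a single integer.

Step 1: current leaves = {3,4,8,9,10}. Remove leaf 3 (neighbor: 1).
Step 2: current leaves = {4,8,9,10}. Remove leaf 4 (neighbor: 1).
Step 3: current leaves = {1,8,9,10}. Remove leaf 1 (neighbor: 6).
Step 4: current leaves = {8,9,10}. Remove leaf 8 (neighbor: 2).
Step 5: current leaves = {9,10}. Remove leaf 9 (neighbor: 7).
Step 6: current leaves = {7,10}. Remove leaf 7 (neighbor: 2).
Step 7: current leaves = {2,10}. Remove leaf 2 (neighbor: 6).

Answer: 2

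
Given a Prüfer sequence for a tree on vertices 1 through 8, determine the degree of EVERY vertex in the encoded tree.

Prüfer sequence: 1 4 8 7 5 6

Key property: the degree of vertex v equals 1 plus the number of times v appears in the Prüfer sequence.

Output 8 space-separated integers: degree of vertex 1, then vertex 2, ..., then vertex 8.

Answer: 2 1 1 2 2 2 2 2

Derivation:
p_1 = 1: count[1] becomes 1
p_2 = 4: count[4] becomes 1
p_3 = 8: count[8] becomes 1
p_4 = 7: count[7] becomes 1
p_5 = 5: count[5] becomes 1
p_6 = 6: count[6] becomes 1
Degrees (1 + count): deg[1]=1+1=2, deg[2]=1+0=1, deg[3]=1+0=1, deg[4]=1+1=2, deg[5]=1+1=2, deg[6]=1+1=2, deg[7]=1+1=2, deg[8]=1+1=2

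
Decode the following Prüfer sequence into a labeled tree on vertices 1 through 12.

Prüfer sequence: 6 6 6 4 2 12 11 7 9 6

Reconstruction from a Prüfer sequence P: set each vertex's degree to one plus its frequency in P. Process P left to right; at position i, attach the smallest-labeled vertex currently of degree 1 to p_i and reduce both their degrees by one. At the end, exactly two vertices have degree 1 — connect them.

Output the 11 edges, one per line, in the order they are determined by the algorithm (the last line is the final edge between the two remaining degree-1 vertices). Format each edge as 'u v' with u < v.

Initial degrees: {1:1, 2:2, 3:1, 4:2, 5:1, 6:5, 7:2, 8:1, 9:2, 10:1, 11:2, 12:2}
Step 1: smallest deg-1 vertex = 1, p_1 = 6. Add edge {1,6}. Now deg[1]=0, deg[6]=4.
Step 2: smallest deg-1 vertex = 3, p_2 = 6. Add edge {3,6}. Now deg[3]=0, deg[6]=3.
Step 3: smallest deg-1 vertex = 5, p_3 = 6. Add edge {5,6}. Now deg[5]=0, deg[6]=2.
Step 4: smallest deg-1 vertex = 8, p_4 = 4. Add edge {4,8}. Now deg[8]=0, deg[4]=1.
Step 5: smallest deg-1 vertex = 4, p_5 = 2. Add edge {2,4}. Now deg[4]=0, deg[2]=1.
Step 6: smallest deg-1 vertex = 2, p_6 = 12. Add edge {2,12}. Now deg[2]=0, deg[12]=1.
Step 7: smallest deg-1 vertex = 10, p_7 = 11. Add edge {10,11}. Now deg[10]=0, deg[11]=1.
Step 8: smallest deg-1 vertex = 11, p_8 = 7. Add edge {7,11}. Now deg[11]=0, deg[7]=1.
Step 9: smallest deg-1 vertex = 7, p_9 = 9. Add edge {7,9}. Now deg[7]=0, deg[9]=1.
Step 10: smallest deg-1 vertex = 9, p_10 = 6. Add edge {6,9}. Now deg[9]=0, deg[6]=1.
Final: two remaining deg-1 vertices are 6, 12. Add edge {6,12}.

Answer: 1 6
3 6
5 6
4 8
2 4
2 12
10 11
7 11
7 9
6 9
6 12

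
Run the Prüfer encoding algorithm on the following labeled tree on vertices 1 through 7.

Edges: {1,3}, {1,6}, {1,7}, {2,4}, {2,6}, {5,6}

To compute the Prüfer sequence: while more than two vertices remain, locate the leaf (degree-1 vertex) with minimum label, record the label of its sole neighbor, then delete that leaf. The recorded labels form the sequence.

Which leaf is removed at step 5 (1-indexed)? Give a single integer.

Step 1: current leaves = {3,4,5,7}. Remove leaf 3 (neighbor: 1).
Step 2: current leaves = {4,5,7}. Remove leaf 4 (neighbor: 2).
Step 3: current leaves = {2,5,7}. Remove leaf 2 (neighbor: 6).
Step 4: current leaves = {5,7}. Remove leaf 5 (neighbor: 6).
Step 5: current leaves = {6,7}. Remove leaf 6 (neighbor: 1).

Answer: 6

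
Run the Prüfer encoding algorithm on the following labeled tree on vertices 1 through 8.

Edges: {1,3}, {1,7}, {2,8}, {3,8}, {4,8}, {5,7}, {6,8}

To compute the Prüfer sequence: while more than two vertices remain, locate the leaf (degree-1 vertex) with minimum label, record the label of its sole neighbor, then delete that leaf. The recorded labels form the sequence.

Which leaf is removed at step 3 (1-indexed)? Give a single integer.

Answer: 5

Derivation:
Step 1: current leaves = {2,4,5,6}. Remove leaf 2 (neighbor: 8).
Step 2: current leaves = {4,5,6}. Remove leaf 4 (neighbor: 8).
Step 3: current leaves = {5,6}. Remove leaf 5 (neighbor: 7).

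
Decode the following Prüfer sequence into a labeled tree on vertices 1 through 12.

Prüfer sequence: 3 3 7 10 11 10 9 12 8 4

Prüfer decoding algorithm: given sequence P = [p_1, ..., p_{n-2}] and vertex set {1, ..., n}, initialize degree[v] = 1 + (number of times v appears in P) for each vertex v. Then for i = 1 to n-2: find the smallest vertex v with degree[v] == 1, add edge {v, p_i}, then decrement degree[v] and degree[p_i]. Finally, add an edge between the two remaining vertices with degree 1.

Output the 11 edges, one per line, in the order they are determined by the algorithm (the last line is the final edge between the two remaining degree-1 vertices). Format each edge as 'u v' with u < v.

Initial degrees: {1:1, 2:1, 3:3, 4:2, 5:1, 6:1, 7:2, 8:2, 9:2, 10:3, 11:2, 12:2}
Step 1: smallest deg-1 vertex = 1, p_1 = 3. Add edge {1,3}. Now deg[1]=0, deg[3]=2.
Step 2: smallest deg-1 vertex = 2, p_2 = 3. Add edge {2,3}. Now deg[2]=0, deg[3]=1.
Step 3: smallest deg-1 vertex = 3, p_3 = 7. Add edge {3,7}. Now deg[3]=0, deg[7]=1.
Step 4: smallest deg-1 vertex = 5, p_4 = 10. Add edge {5,10}. Now deg[5]=0, deg[10]=2.
Step 5: smallest deg-1 vertex = 6, p_5 = 11. Add edge {6,11}. Now deg[6]=0, deg[11]=1.
Step 6: smallest deg-1 vertex = 7, p_6 = 10. Add edge {7,10}. Now deg[7]=0, deg[10]=1.
Step 7: smallest deg-1 vertex = 10, p_7 = 9. Add edge {9,10}. Now deg[10]=0, deg[9]=1.
Step 8: smallest deg-1 vertex = 9, p_8 = 12. Add edge {9,12}. Now deg[9]=0, deg[12]=1.
Step 9: smallest deg-1 vertex = 11, p_9 = 8. Add edge {8,11}. Now deg[11]=0, deg[8]=1.
Step 10: smallest deg-1 vertex = 8, p_10 = 4. Add edge {4,8}. Now deg[8]=0, deg[4]=1.
Final: two remaining deg-1 vertices are 4, 12. Add edge {4,12}.

Answer: 1 3
2 3
3 7
5 10
6 11
7 10
9 10
9 12
8 11
4 8
4 12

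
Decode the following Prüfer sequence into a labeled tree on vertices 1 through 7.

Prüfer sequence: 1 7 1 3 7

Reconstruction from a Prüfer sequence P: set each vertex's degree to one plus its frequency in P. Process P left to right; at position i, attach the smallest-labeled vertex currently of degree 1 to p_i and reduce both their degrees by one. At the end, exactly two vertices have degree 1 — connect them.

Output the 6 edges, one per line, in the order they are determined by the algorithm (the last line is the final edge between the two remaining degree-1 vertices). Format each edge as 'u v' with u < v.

Initial degrees: {1:3, 2:1, 3:2, 4:1, 5:1, 6:1, 7:3}
Step 1: smallest deg-1 vertex = 2, p_1 = 1. Add edge {1,2}. Now deg[2]=0, deg[1]=2.
Step 2: smallest deg-1 vertex = 4, p_2 = 7. Add edge {4,7}. Now deg[4]=0, deg[7]=2.
Step 3: smallest deg-1 vertex = 5, p_3 = 1. Add edge {1,5}. Now deg[5]=0, deg[1]=1.
Step 4: smallest deg-1 vertex = 1, p_4 = 3. Add edge {1,3}. Now deg[1]=0, deg[3]=1.
Step 5: smallest deg-1 vertex = 3, p_5 = 7. Add edge {3,7}. Now deg[3]=0, deg[7]=1.
Final: two remaining deg-1 vertices are 6, 7. Add edge {6,7}.

Answer: 1 2
4 7
1 5
1 3
3 7
6 7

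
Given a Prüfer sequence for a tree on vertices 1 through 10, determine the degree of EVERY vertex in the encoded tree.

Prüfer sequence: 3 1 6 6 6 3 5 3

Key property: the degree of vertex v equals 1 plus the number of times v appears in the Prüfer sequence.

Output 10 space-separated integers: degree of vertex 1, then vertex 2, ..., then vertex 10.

Answer: 2 1 4 1 2 4 1 1 1 1

Derivation:
p_1 = 3: count[3] becomes 1
p_2 = 1: count[1] becomes 1
p_3 = 6: count[6] becomes 1
p_4 = 6: count[6] becomes 2
p_5 = 6: count[6] becomes 3
p_6 = 3: count[3] becomes 2
p_7 = 5: count[5] becomes 1
p_8 = 3: count[3] becomes 3
Degrees (1 + count): deg[1]=1+1=2, deg[2]=1+0=1, deg[3]=1+3=4, deg[4]=1+0=1, deg[5]=1+1=2, deg[6]=1+3=4, deg[7]=1+0=1, deg[8]=1+0=1, deg[9]=1+0=1, deg[10]=1+0=1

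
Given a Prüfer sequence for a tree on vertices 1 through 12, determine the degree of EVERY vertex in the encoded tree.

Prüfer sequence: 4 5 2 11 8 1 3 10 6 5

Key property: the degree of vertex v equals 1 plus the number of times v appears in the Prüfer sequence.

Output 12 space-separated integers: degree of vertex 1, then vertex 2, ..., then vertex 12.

p_1 = 4: count[4] becomes 1
p_2 = 5: count[5] becomes 1
p_3 = 2: count[2] becomes 1
p_4 = 11: count[11] becomes 1
p_5 = 8: count[8] becomes 1
p_6 = 1: count[1] becomes 1
p_7 = 3: count[3] becomes 1
p_8 = 10: count[10] becomes 1
p_9 = 6: count[6] becomes 1
p_10 = 5: count[5] becomes 2
Degrees (1 + count): deg[1]=1+1=2, deg[2]=1+1=2, deg[3]=1+1=2, deg[4]=1+1=2, deg[5]=1+2=3, deg[6]=1+1=2, deg[7]=1+0=1, deg[8]=1+1=2, deg[9]=1+0=1, deg[10]=1+1=2, deg[11]=1+1=2, deg[12]=1+0=1

Answer: 2 2 2 2 3 2 1 2 1 2 2 1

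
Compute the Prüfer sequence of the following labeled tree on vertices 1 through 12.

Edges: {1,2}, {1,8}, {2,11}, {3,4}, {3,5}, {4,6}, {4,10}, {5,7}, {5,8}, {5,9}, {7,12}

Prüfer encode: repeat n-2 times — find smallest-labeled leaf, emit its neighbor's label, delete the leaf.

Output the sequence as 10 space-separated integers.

Answer: 4 5 4 3 5 2 1 8 5 7

Derivation:
Step 1: leaves = {6,9,10,11,12}. Remove smallest leaf 6, emit neighbor 4.
Step 2: leaves = {9,10,11,12}. Remove smallest leaf 9, emit neighbor 5.
Step 3: leaves = {10,11,12}. Remove smallest leaf 10, emit neighbor 4.
Step 4: leaves = {4,11,12}. Remove smallest leaf 4, emit neighbor 3.
Step 5: leaves = {3,11,12}. Remove smallest leaf 3, emit neighbor 5.
Step 6: leaves = {11,12}. Remove smallest leaf 11, emit neighbor 2.
Step 7: leaves = {2,12}. Remove smallest leaf 2, emit neighbor 1.
Step 8: leaves = {1,12}. Remove smallest leaf 1, emit neighbor 8.
Step 9: leaves = {8,12}. Remove smallest leaf 8, emit neighbor 5.
Step 10: leaves = {5,12}. Remove smallest leaf 5, emit neighbor 7.
Done: 2 vertices remain (7, 12). Sequence = [4 5 4 3 5 2 1 8 5 7]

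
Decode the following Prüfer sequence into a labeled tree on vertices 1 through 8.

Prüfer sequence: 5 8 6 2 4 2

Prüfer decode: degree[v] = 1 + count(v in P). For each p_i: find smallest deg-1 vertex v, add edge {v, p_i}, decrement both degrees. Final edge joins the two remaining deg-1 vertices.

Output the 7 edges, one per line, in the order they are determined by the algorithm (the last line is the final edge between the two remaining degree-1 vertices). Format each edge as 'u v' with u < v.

Initial degrees: {1:1, 2:3, 3:1, 4:2, 5:2, 6:2, 7:1, 8:2}
Step 1: smallest deg-1 vertex = 1, p_1 = 5. Add edge {1,5}. Now deg[1]=0, deg[5]=1.
Step 2: smallest deg-1 vertex = 3, p_2 = 8. Add edge {3,8}. Now deg[3]=0, deg[8]=1.
Step 3: smallest deg-1 vertex = 5, p_3 = 6. Add edge {5,6}. Now deg[5]=0, deg[6]=1.
Step 4: smallest deg-1 vertex = 6, p_4 = 2. Add edge {2,6}. Now deg[6]=0, deg[2]=2.
Step 5: smallest deg-1 vertex = 7, p_5 = 4. Add edge {4,7}. Now deg[7]=0, deg[4]=1.
Step 6: smallest deg-1 vertex = 4, p_6 = 2. Add edge {2,4}. Now deg[4]=0, deg[2]=1.
Final: two remaining deg-1 vertices are 2, 8. Add edge {2,8}.

Answer: 1 5
3 8
5 6
2 6
4 7
2 4
2 8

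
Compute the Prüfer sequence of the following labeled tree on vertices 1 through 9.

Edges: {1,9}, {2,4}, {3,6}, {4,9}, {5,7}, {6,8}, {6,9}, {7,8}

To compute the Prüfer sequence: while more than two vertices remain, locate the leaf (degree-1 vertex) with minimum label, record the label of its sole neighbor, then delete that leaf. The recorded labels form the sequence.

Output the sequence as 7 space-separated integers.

Step 1: leaves = {1,2,3,5}. Remove smallest leaf 1, emit neighbor 9.
Step 2: leaves = {2,3,5}. Remove smallest leaf 2, emit neighbor 4.
Step 3: leaves = {3,4,5}. Remove smallest leaf 3, emit neighbor 6.
Step 4: leaves = {4,5}. Remove smallest leaf 4, emit neighbor 9.
Step 5: leaves = {5,9}. Remove smallest leaf 5, emit neighbor 7.
Step 6: leaves = {7,9}. Remove smallest leaf 7, emit neighbor 8.
Step 7: leaves = {8,9}. Remove smallest leaf 8, emit neighbor 6.
Done: 2 vertices remain (6, 9). Sequence = [9 4 6 9 7 8 6]

Answer: 9 4 6 9 7 8 6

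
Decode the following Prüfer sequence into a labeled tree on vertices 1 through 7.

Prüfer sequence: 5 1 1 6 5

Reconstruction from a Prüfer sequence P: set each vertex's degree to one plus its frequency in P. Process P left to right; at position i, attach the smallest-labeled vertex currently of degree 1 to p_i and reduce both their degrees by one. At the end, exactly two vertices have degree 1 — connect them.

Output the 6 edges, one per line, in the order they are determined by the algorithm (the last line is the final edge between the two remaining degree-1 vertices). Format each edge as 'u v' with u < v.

Initial degrees: {1:3, 2:1, 3:1, 4:1, 5:3, 6:2, 7:1}
Step 1: smallest deg-1 vertex = 2, p_1 = 5. Add edge {2,5}. Now deg[2]=0, deg[5]=2.
Step 2: smallest deg-1 vertex = 3, p_2 = 1. Add edge {1,3}. Now deg[3]=0, deg[1]=2.
Step 3: smallest deg-1 vertex = 4, p_3 = 1. Add edge {1,4}. Now deg[4]=0, deg[1]=1.
Step 4: smallest deg-1 vertex = 1, p_4 = 6. Add edge {1,6}. Now deg[1]=0, deg[6]=1.
Step 5: smallest deg-1 vertex = 6, p_5 = 5. Add edge {5,6}. Now deg[6]=0, deg[5]=1.
Final: two remaining deg-1 vertices are 5, 7. Add edge {5,7}.

Answer: 2 5
1 3
1 4
1 6
5 6
5 7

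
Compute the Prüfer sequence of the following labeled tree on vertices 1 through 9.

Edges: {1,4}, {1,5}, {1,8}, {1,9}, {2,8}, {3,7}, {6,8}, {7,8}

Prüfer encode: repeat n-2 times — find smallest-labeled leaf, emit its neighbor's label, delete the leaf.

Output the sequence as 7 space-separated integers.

Answer: 8 7 1 1 8 8 1

Derivation:
Step 1: leaves = {2,3,4,5,6,9}. Remove smallest leaf 2, emit neighbor 8.
Step 2: leaves = {3,4,5,6,9}. Remove smallest leaf 3, emit neighbor 7.
Step 3: leaves = {4,5,6,7,9}. Remove smallest leaf 4, emit neighbor 1.
Step 4: leaves = {5,6,7,9}. Remove smallest leaf 5, emit neighbor 1.
Step 5: leaves = {6,7,9}. Remove smallest leaf 6, emit neighbor 8.
Step 6: leaves = {7,9}. Remove smallest leaf 7, emit neighbor 8.
Step 7: leaves = {8,9}. Remove smallest leaf 8, emit neighbor 1.
Done: 2 vertices remain (1, 9). Sequence = [8 7 1 1 8 8 1]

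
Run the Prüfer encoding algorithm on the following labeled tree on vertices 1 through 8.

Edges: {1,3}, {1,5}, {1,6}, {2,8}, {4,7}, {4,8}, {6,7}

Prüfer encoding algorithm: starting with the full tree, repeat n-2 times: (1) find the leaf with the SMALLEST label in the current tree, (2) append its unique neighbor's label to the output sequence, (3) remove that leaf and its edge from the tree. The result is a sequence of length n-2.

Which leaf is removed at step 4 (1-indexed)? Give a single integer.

Step 1: current leaves = {2,3,5}. Remove leaf 2 (neighbor: 8).
Step 2: current leaves = {3,5,8}. Remove leaf 3 (neighbor: 1).
Step 3: current leaves = {5,8}. Remove leaf 5 (neighbor: 1).
Step 4: current leaves = {1,8}. Remove leaf 1 (neighbor: 6).

Answer: 1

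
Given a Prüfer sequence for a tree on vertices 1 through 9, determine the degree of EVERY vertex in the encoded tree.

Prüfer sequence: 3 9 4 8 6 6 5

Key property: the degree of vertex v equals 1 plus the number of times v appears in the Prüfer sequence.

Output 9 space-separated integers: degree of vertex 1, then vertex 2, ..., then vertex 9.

Answer: 1 1 2 2 2 3 1 2 2

Derivation:
p_1 = 3: count[3] becomes 1
p_2 = 9: count[9] becomes 1
p_3 = 4: count[4] becomes 1
p_4 = 8: count[8] becomes 1
p_5 = 6: count[6] becomes 1
p_6 = 6: count[6] becomes 2
p_7 = 5: count[5] becomes 1
Degrees (1 + count): deg[1]=1+0=1, deg[2]=1+0=1, deg[3]=1+1=2, deg[4]=1+1=2, deg[5]=1+1=2, deg[6]=1+2=3, deg[7]=1+0=1, deg[8]=1+1=2, deg[9]=1+1=2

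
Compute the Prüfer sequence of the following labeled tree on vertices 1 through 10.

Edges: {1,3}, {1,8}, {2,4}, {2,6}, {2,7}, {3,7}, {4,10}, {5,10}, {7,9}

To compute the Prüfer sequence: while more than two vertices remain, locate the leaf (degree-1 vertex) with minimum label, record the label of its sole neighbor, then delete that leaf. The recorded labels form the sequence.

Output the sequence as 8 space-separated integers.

Step 1: leaves = {5,6,8,9}. Remove smallest leaf 5, emit neighbor 10.
Step 2: leaves = {6,8,9,10}. Remove smallest leaf 6, emit neighbor 2.
Step 3: leaves = {8,9,10}. Remove smallest leaf 8, emit neighbor 1.
Step 4: leaves = {1,9,10}. Remove smallest leaf 1, emit neighbor 3.
Step 5: leaves = {3,9,10}. Remove smallest leaf 3, emit neighbor 7.
Step 6: leaves = {9,10}. Remove smallest leaf 9, emit neighbor 7.
Step 7: leaves = {7,10}. Remove smallest leaf 7, emit neighbor 2.
Step 8: leaves = {2,10}. Remove smallest leaf 2, emit neighbor 4.
Done: 2 vertices remain (4, 10). Sequence = [10 2 1 3 7 7 2 4]

Answer: 10 2 1 3 7 7 2 4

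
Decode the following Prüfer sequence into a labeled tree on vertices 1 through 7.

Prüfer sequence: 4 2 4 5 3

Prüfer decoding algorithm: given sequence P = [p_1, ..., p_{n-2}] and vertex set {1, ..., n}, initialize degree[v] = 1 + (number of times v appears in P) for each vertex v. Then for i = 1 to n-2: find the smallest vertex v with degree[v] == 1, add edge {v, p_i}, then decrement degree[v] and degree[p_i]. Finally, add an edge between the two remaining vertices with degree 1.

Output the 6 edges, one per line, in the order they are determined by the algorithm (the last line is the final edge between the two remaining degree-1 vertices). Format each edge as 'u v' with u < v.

Answer: 1 4
2 6
2 4
4 5
3 5
3 7

Derivation:
Initial degrees: {1:1, 2:2, 3:2, 4:3, 5:2, 6:1, 7:1}
Step 1: smallest deg-1 vertex = 1, p_1 = 4. Add edge {1,4}. Now deg[1]=0, deg[4]=2.
Step 2: smallest deg-1 vertex = 6, p_2 = 2. Add edge {2,6}. Now deg[6]=0, deg[2]=1.
Step 3: smallest deg-1 vertex = 2, p_3 = 4. Add edge {2,4}. Now deg[2]=0, deg[4]=1.
Step 4: smallest deg-1 vertex = 4, p_4 = 5. Add edge {4,5}. Now deg[4]=0, deg[5]=1.
Step 5: smallest deg-1 vertex = 5, p_5 = 3. Add edge {3,5}. Now deg[5]=0, deg[3]=1.
Final: two remaining deg-1 vertices are 3, 7. Add edge {3,7}.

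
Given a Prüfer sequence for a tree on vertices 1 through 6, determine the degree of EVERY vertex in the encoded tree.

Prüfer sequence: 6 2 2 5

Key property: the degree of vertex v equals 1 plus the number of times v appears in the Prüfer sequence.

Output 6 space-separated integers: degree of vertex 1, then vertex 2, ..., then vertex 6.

p_1 = 6: count[6] becomes 1
p_2 = 2: count[2] becomes 1
p_3 = 2: count[2] becomes 2
p_4 = 5: count[5] becomes 1
Degrees (1 + count): deg[1]=1+0=1, deg[2]=1+2=3, deg[3]=1+0=1, deg[4]=1+0=1, deg[5]=1+1=2, deg[6]=1+1=2

Answer: 1 3 1 1 2 2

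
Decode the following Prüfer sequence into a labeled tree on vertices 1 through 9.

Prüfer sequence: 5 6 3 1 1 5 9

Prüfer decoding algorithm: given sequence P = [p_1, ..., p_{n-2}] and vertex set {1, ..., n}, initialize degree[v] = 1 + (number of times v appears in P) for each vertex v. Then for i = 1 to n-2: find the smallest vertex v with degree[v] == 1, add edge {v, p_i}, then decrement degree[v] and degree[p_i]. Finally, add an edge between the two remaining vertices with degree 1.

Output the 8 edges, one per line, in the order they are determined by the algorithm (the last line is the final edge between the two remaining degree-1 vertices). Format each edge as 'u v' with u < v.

Initial degrees: {1:3, 2:1, 3:2, 4:1, 5:3, 6:2, 7:1, 8:1, 9:2}
Step 1: smallest deg-1 vertex = 2, p_1 = 5. Add edge {2,5}. Now deg[2]=0, deg[5]=2.
Step 2: smallest deg-1 vertex = 4, p_2 = 6. Add edge {4,6}. Now deg[4]=0, deg[6]=1.
Step 3: smallest deg-1 vertex = 6, p_3 = 3. Add edge {3,6}. Now deg[6]=0, deg[3]=1.
Step 4: smallest deg-1 vertex = 3, p_4 = 1. Add edge {1,3}. Now deg[3]=0, deg[1]=2.
Step 5: smallest deg-1 vertex = 7, p_5 = 1. Add edge {1,7}. Now deg[7]=0, deg[1]=1.
Step 6: smallest deg-1 vertex = 1, p_6 = 5. Add edge {1,5}. Now deg[1]=0, deg[5]=1.
Step 7: smallest deg-1 vertex = 5, p_7 = 9. Add edge {5,9}. Now deg[5]=0, deg[9]=1.
Final: two remaining deg-1 vertices are 8, 9. Add edge {8,9}.

Answer: 2 5
4 6
3 6
1 3
1 7
1 5
5 9
8 9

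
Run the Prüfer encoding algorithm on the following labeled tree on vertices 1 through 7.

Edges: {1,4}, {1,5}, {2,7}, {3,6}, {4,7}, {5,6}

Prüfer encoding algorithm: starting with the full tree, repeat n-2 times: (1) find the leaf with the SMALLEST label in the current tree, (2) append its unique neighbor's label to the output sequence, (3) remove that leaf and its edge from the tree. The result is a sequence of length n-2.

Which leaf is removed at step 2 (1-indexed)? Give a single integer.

Answer: 3

Derivation:
Step 1: current leaves = {2,3}. Remove leaf 2 (neighbor: 7).
Step 2: current leaves = {3,7}. Remove leaf 3 (neighbor: 6).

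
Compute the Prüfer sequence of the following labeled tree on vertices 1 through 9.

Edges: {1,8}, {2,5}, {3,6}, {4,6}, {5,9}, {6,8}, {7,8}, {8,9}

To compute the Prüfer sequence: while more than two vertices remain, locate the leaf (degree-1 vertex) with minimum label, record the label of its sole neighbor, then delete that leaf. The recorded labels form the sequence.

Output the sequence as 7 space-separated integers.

Step 1: leaves = {1,2,3,4,7}. Remove smallest leaf 1, emit neighbor 8.
Step 2: leaves = {2,3,4,7}. Remove smallest leaf 2, emit neighbor 5.
Step 3: leaves = {3,4,5,7}. Remove smallest leaf 3, emit neighbor 6.
Step 4: leaves = {4,5,7}. Remove smallest leaf 4, emit neighbor 6.
Step 5: leaves = {5,6,7}. Remove smallest leaf 5, emit neighbor 9.
Step 6: leaves = {6,7,9}. Remove smallest leaf 6, emit neighbor 8.
Step 7: leaves = {7,9}. Remove smallest leaf 7, emit neighbor 8.
Done: 2 vertices remain (8, 9). Sequence = [8 5 6 6 9 8 8]

Answer: 8 5 6 6 9 8 8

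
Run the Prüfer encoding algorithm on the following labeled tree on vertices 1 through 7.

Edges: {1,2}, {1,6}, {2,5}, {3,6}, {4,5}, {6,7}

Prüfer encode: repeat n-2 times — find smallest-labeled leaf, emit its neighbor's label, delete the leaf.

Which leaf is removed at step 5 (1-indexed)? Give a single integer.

Step 1: current leaves = {3,4,7}. Remove leaf 3 (neighbor: 6).
Step 2: current leaves = {4,7}. Remove leaf 4 (neighbor: 5).
Step 3: current leaves = {5,7}. Remove leaf 5 (neighbor: 2).
Step 4: current leaves = {2,7}. Remove leaf 2 (neighbor: 1).
Step 5: current leaves = {1,7}. Remove leaf 1 (neighbor: 6).

Answer: 1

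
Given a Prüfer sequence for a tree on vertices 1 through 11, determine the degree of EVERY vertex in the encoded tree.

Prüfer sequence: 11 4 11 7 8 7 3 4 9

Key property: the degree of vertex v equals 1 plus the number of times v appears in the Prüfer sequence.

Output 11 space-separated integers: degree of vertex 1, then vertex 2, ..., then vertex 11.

Answer: 1 1 2 3 1 1 3 2 2 1 3

Derivation:
p_1 = 11: count[11] becomes 1
p_2 = 4: count[4] becomes 1
p_3 = 11: count[11] becomes 2
p_4 = 7: count[7] becomes 1
p_5 = 8: count[8] becomes 1
p_6 = 7: count[7] becomes 2
p_7 = 3: count[3] becomes 1
p_8 = 4: count[4] becomes 2
p_9 = 9: count[9] becomes 1
Degrees (1 + count): deg[1]=1+0=1, deg[2]=1+0=1, deg[3]=1+1=2, deg[4]=1+2=3, deg[5]=1+0=1, deg[6]=1+0=1, deg[7]=1+2=3, deg[8]=1+1=2, deg[9]=1+1=2, deg[10]=1+0=1, deg[11]=1+2=3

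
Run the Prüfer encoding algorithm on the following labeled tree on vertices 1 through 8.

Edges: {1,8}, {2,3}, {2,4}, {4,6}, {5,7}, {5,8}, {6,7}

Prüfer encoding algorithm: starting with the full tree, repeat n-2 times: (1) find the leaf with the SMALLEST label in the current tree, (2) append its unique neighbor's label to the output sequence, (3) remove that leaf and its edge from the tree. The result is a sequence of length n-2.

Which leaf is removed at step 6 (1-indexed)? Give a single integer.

Step 1: current leaves = {1,3}. Remove leaf 1 (neighbor: 8).
Step 2: current leaves = {3,8}. Remove leaf 3 (neighbor: 2).
Step 3: current leaves = {2,8}. Remove leaf 2 (neighbor: 4).
Step 4: current leaves = {4,8}. Remove leaf 4 (neighbor: 6).
Step 5: current leaves = {6,8}. Remove leaf 6 (neighbor: 7).
Step 6: current leaves = {7,8}. Remove leaf 7 (neighbor: 5).

Answer: 7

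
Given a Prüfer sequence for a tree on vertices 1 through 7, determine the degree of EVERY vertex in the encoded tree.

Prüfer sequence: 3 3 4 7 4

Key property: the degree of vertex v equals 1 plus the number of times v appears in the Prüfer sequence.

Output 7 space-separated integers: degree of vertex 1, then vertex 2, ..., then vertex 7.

p_1 = 3: count[3] becomes 1
p_2 = 3: count[3] becomes 2
p_3 = 4: count[4] becomes 1
p_4 = 7: count[7] becomes 1
p_5 = 4: count[4] becomes 2
Degrees (1 + count): deg[1]=1+0=1, deg[2]=1+0=1, deg[3]=1+2=3, deg[4]=1+2=3, deg[5]=1+0=1, deg[6]=1+0=1, deg[7]=1+1=2

Answer: 1 1 3 3 1 1 2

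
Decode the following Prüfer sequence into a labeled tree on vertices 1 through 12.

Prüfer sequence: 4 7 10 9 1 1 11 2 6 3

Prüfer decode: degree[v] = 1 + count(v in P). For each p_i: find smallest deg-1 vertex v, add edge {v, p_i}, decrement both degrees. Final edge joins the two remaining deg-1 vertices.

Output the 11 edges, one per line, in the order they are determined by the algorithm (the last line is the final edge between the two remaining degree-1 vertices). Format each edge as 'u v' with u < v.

Answer: 4 5
4 7
7 10
8 9
1 9
1 10
1 11
2 11
2 6
3 6
3 12

Derivation:
Initial degrees: {1:3, 2:2, 3:2, 4:2, 5:1, 6:2, 7:2, 8:1, 9:2, 10:2, 11:2, 12:1}
Step 1: smallest deg-1 vertex = 5, p_1 = 4. Add edge {4,5}. Now deg[5]=0, deg[4]=1.
Step 2: smallest deg-1 vertex = 4, p_2 = 7. Add edge {4,7}. Now deg[4]=0, deg[7]=1.
Step 3: smallest deg-1 vertex = 7, p_3 = 10. Add edge {7,10}. Now deg[7]=0, deg[10]=1.
Step 4: smallest deg-1 vertex = 8, p_4 = 9. Add edge {8,9}. Now deg[8]=0, deg[9]=1.
Step 5: smallest deg-1 vertex = 9, p_5 = 1. Add edge {1,9}. Now deg[9]=0, deg[1]=2.
Step 6: smallest deg-1 vertex = 10, p_6 = 1. Add edge {1,10}. Now deg[10]=0, deg[1]=1.
Step 7: smallest deg-1 vertex = 1, p_7 = 11. Add edge {1,11}. Now deg[1]=0, deg[11]=1.
Step 8: smallest deg-1 vertex = 11, p_8 = 2. Add edge {2,11}. Now deg[11]=0, deg[2]=1.
Step 9: smallest deg-1 vertex = 2, p_9 = 6. Add edge {2,6}. Now deg[2]=0, deg[6]=1.
Step 10: smallest deg-1 vertex = 6, p_10 = 3. Add edge {3,6}. Now deg[6]=0, deg[3]=1.
Final: two remaining deg-1 vertices are 3, 12. Add edge {3,12}.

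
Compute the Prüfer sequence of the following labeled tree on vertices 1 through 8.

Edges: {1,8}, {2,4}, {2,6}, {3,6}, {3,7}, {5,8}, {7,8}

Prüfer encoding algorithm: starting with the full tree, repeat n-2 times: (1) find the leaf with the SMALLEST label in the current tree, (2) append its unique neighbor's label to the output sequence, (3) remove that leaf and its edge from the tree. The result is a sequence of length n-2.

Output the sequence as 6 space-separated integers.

Answer: 8 2 6 8 3 7

Derivation:
Step 1: leaves = {1,4,5}. Remove smallest leaf 1, emit neighbor 8.
Step 2: leaves = {4,5}. Remove smallest leaf 4, emit neighbor 2.
Step 3: leaves = {2,5}. Remove smallest leaf 2, emit neighbor 6.
Step 4: leaves = {5,6}. Remove smallest leaf 5, emit neighbor 8.
Step 5: leaves = {6,8}. Remove smallest leaf 6, emit neighbor 3.
Step 6: leaves = {3,8}. Remove smallest leaf 3, emit neighbor 7.
Done: 2 vertices remain (7, 8). Sequence = [8 2 6 8 3 7]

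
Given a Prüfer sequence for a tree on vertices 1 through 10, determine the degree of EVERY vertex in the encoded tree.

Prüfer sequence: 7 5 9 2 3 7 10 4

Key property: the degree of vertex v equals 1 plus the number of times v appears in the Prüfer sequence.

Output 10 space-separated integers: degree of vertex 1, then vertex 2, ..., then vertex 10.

Answer: 1 2 2 2 2 1 3 1 2 2

Derivation:
p_1 = 7: count[7] becomes 1
p_2 = 5: count[5] becomes 1
p_3 = 9: count[9] becomes 1
p_4 = 2: count[2] becomes 1
p_5 = 3: count[3] becomes 1
p_6 = 7: count[7] becomes 2
p_7 = 10: count[10] becomes 1
p_8 = 4: count[4] becomes 1
Degrees (1 + count): deg[1]=1+0=1, deg[2]=1+1=2, deg[3]=1+1=2, deg[4]=1+1=2, deg[5]=1+1=2, deg[6]=1+0=1, deg[7]=1+2=3, deg[8]=1+0=1, deg[9]=1+1=2, deg[10]=1+1=2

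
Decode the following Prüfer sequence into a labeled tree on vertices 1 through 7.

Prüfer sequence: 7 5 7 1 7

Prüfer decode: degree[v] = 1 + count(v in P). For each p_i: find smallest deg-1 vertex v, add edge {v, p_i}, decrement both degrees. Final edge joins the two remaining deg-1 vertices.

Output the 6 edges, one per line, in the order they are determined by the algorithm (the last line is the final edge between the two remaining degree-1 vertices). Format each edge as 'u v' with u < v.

Answer: 2 7
3 5
4 7
1 5
1 7
6 7

Derivation:
Initial degrees: {1:2, 2:1, 3:1, 4:1, 5:2, 6:1, 7:4}
Step 1: smallest deg-1 vertex = 2, p_1 = 7. Add edge {2,7}. Now deg[2]=0, deg[7]=3.
Step 2: smallest deg-1 vertex = 3, p_2 = 5. Add edge {3,5}. Now deg[3]=0, deg[5]=1.
Step 3: smallest deg-1 vertex = 4, p_3 = 7. Add edge {4,7}. Now deg[4]=0, deg[7]=2.
Step 4: smallest deg-1 vertex = 5, p_4 = 1. Add edge {1,5}. Now deg[5]=0, deg[1]=1.
Step 5: smallest deg-1 vertex = 1, p_5 = 7. Add edge {1,7}. Now deg[1]=0, deg[7]=1.
Final: two remaining deg-1 vertices are 6, 7. Add edge {6,7}.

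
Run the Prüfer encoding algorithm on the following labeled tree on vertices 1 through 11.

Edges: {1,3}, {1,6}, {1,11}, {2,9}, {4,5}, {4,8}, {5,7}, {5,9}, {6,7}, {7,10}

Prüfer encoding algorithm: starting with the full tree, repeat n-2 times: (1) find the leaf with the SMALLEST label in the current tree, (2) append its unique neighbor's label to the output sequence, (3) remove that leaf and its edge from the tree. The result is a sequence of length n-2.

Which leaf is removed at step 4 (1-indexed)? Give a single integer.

Answer: 4

Derivation:
Step 1: current leaves = {2,3,8,10,11}. Remove leaf 2 (neighbor: 9).
Step 2: current leaves = {3,8,9,10,11}. Remove leaf 3 (neighbor: 1).
Step 3: current leaves = {8,9,10,11}. Remove leaf 8 (neighbor: 4).
Step 4: current leaves = {4,9,10,11}. Remove leaf 4 (neighbor: 5).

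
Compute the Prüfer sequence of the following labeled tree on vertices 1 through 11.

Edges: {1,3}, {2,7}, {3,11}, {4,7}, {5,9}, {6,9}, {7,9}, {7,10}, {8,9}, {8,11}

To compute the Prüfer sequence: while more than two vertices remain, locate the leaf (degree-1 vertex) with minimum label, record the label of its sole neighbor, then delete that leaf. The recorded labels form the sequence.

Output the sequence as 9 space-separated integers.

Step 1: leaves = {1,2,4,5,6,10}. Remove smallest leaf 1, emit neighbor 3.
Step 2: leaves = {2,3,4,5,6,10}. Remove smallest leaf 2, emit neighbor 7.
Step 3: leaves = {3,4,5,6,10}. Remove smallest leaf 3, emit neighbor 11.
Step 4: leaves = {4,5,6,10,11}. Remove smallest leaf 4, emit neighbor 7.
Step 5: leaves = {5,6,10,11}. Remove smallest leaf 5, emit neighbor 9.
Step 6: leaves = {6,10,11}. Remove smallest leaf 6, emit neighbor 9.
Step 7: leaves = {10,11}. Remove smallest leaf 10, emit neighbor 7.
Step 8: leaves = {7,11}. Remove smallest leaf 7, emit neighbor 9.
Step 9: leaves = {9,11}. Remove smallest leaf 9, emit neighbor 8.
Done: 2 vertices remain (8, 11). Sequence = [3 7 11 7 9 9 7 9 8]

Answer: 3 7 11 7 9 9 7 9 8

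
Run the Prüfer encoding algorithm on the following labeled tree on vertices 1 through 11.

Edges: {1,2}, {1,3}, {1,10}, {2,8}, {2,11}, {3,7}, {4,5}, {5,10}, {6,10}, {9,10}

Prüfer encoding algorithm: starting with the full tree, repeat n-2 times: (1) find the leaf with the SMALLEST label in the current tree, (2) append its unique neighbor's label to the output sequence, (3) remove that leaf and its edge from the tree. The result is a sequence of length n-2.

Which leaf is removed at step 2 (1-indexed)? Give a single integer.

Step 1: current leaves = {4,6,7,8,9,11}. Remove leaf 4 (neighbor: 5).
Step 2: current leaves = {5,6,7,8,9,11}. Remove leaf 5 (neighbor: 10).

Answer: 5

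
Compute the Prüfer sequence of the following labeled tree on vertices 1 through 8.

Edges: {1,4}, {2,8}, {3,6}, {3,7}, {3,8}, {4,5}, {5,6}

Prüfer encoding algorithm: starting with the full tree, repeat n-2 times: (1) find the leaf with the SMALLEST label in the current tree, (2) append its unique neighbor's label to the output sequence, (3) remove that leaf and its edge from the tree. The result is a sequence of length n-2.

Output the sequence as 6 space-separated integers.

Step 1: leaves = {1,2,7}. Remove smallest leaf 1, emit neighbor 4.
Step 2: leaves = {2,4,7}. Remove smallest leaf 2, emit neighbor 8.
Step 3: leaves = {4,7,8}. Remove smallest leaf 4, emit neighbor 5.
Step 4: leaves = {5,7,8}. Remove smallest leaf 5, emit neighbor 6.
Step 5: leaves = {6,7,8}. Remove smallest leaf 6, emit neighbor 3.
Step 6: leaves = {7,8}. Remove smallest leaf 7, emit neighbor 3.
Done: 2 vertices remain (3, 8). Sequence = [4 8 5 6 3 3]

Answer: 4 8 5 6 3 3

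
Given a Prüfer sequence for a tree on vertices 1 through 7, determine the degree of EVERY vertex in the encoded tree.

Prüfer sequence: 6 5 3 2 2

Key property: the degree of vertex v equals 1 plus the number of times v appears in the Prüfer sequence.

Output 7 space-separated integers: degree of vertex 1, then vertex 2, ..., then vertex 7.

p_1 = 6: count[6] becomes 1
p_2 = 5: count[5] becomes 1
p_3 = 3: count[3] becomes 1
p_4 = 2: count[2] becomes 1
p_5 = 2: count[2] becomes 2
Degrees (1 + count): deg[1]=1+0=1, deg[2]=1+2=3, deg[3]=1+1=2, deg[4]=1+0=1, deg[5]=1+1=2, deg[6]=1+1=2, deg[7]=1+0=1

Answer: 1 3 2 1 2 2 1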